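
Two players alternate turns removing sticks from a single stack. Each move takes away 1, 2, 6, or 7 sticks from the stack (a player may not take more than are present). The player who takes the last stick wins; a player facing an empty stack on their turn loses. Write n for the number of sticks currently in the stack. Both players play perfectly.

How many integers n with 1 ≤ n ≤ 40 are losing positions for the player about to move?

Build the W/L table. Terminal = L. A non-terminal position is W if it has a move to some L; otherwise it is L.
n=0: no move → L
n=1: reaches L-position 0 → W
n=2: reaches L-position 0 → W
n=3: only reaches 2(W), 1(W), all W → L
n=4: reaches L-position 3 → W
n=5: reaches L-position 3 → W
n=6: reaches L-position 0 → W
n=7: reaches L-position 0 → W
n=8: only reaches 7(W), 6(W), 2(W), 1(W), all W → L
n=9: reaches L-position 8 → W
n=10: reaches L-position 8 → W
n=11: only reaches 10(W), 9(W), 5(W), 4(W), all W → L
n=12: reaches L-position 11 → W
n=13: reaches L-position 11 → W
n=14: reaches L-position 8 → W
n=15: reaches L-position 8 → W
n=16: only reaches 15(W), 14(W), 10(W), 9(W), all W → L
n=17: reaches L-position 16 → W
n=18: reaches L-position 16 → W
n=19: only reaches 18(W), 17(W), 13(W), 12(W), all W → L
n=20: reaches L-position 19 → W
n=21: reaches L-position 19 → W
n=22: reaches L-position 16 → W
n=23: reaches L-position 16 → W
n=24: only reaches 23(W), 22(W), 18(W), 17(W), all W → L
n=25: reaches L-position 24 → W
n=26: reaches L-position 24 → W
n=27: only reaches 26(W), 25(W), 21(W), 20(W), all W → L
n=28: reaches L-position 27 → W
n=29: reaches L-position 27 → W
n=30: reaches L-position 24 → W
n=31: reaches L-position 24 → W
n=32: only reaches 31(W), 30(W), 26(W), 25(W), all W → L
n=33: reaches L-position 32 → W
n=34: reaches L-position 32 → W
n=35: only reaches 34(W), 33(W), 29(W), 28(W), all W → L
n=36: reaches L-position 35 → W
n=37: reaches L-position 35 → W
n=38: reaches L-position 32 → W
n=39: reaches L-position 32 → W
n=40: only reaches 39(W), 38(W), 34(W), 33(W), all W → L
L entries with 1 ≤ n ≤ 40 (n=0 is outside the asked range and is not counted): n = 3, 8, 11, 16, 19, 24, 27, 32, 35, 40; that makes 10.

10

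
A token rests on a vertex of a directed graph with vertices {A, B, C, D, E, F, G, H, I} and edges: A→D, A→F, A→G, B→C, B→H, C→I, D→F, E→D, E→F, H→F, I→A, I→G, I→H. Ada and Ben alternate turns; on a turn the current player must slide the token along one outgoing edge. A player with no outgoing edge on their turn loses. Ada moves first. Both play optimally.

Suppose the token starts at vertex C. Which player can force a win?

Classify positions by backward induction: terminal positions (no move available) are L. From any other position, the mover wins iff some move reaches an L.
Every edge goes from a vertex to one that appears earlier in the order G, F, H, D, A, I, C, B, E, so processing vertices in that order labels each vertex after all of its successors.
G: no outgoing edge → L
F: no outgoing edge → L
H: reaches L-position F → W
D: reaches L-position F → W
A: reaches L-position F → W
I: reaches L-position G → W
C: only reaches I(W), which is W → L
B: reaches L-position C → W
E: reaches L-position F → W
Every move from C reaches a W position, so the mover loses.

Ben wins.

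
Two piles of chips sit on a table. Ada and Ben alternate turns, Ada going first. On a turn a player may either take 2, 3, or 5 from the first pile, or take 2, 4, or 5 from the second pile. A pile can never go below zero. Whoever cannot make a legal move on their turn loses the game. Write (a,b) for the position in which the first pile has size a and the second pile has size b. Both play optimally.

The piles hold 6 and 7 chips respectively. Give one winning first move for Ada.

Move to (1,7).

Classify positions by backward induction: terminal positions (no move available) are L. From any other position, the mover wins iff some move reaches an L.
No move ever increases a pile, so every position that can arise here has a ≤ 6 and b ≤ 7; it is enough to label the cells with 0 ≤ a ≤ 6 and 0 ≤ b ≤ 7.
Every move lowers a or b (never raises either), so fill the grid row by row in increasing a, and left to right within a row: each cell's successors are then already labelled.
      b=0  b=1  b=2  b=3  b=4  b=5  b=6  b=7
a=0:    L    L    W    W    W    W    W    L
a=1:    L    L    W    W    W    W    W    L
a=2:    W    W    L    L    W    W    W    W
a=3:    W    W    L    L    W    W    W    W
a=4:    W    W    W    W    L    L    W    W
a=5:    W    W    W    W    L    L    W    W
a=6:    W    W    W    W    W    W    L    W
Cells with no legal move (terminal, hence L): (0,0), (0,1), (1,0), (1,1).
The remaining L cells, each justified by listing all of its moves:
(0,7): →(0,5)(W), (0,3)(W), (0,2)(W) — all W, so L
(1,7): →(1,5)(W), (1,3)(W), (1,2)(W) — all W, so L
(2,2): →(0,2)(W), (2,0)(W) — all W, so L
(2,3): →(0,3)(W), (2,1)(W) — all W, so L
(3,2): →(1,2)(W), (0,2)(W), (3,0)(W) — all W, so L
(3,3): →(1,3)(W), (0,3)(W), (3,1)(W) — all W, so L
(4,4): →(2,4)(W), (1,4)(W), (4,2)(W), (4,0)(W) — all W, so L
(4,5): →(2,5)(W), (1,5)(W), (4,3)(W), (4,1)(W), (4,0)(W) — all W, so L
(5,4): →(3,4)(W), (2,4)(W), (0,4)(W), (5,2)(W), (5,0)(W) — all W, so L
(5,5): →(3,5)(W), (2,5)(W), (0,5)(W), (5,3)(W), (5,1)(W), (5,0)(W) — all W, so L
(6,6): →(4,6)(W), (3,6)(W), (1,6)(W), (6,4)(W), (6,2)(W), (6,1)(W) — all W, so L
Every other cell has at least one move into one of the L cells above, so it is W.
From (6,7), the L positions reachable in one move are: (1,7).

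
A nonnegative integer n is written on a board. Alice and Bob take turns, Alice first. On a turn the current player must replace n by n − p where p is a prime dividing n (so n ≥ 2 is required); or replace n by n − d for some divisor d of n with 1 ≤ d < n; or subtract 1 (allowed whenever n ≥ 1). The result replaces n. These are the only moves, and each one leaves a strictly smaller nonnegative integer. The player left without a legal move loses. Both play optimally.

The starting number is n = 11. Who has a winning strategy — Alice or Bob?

Label each position W (a win for the player to move) or L (a loss). A position with no legal move is L; any other position is W exactly when some move reaches an L, and L when every move reaches a W.
n=0: no move → L
n=1: W (go to 0, an L position)
n=2: W (go to 0, an L position)
n=3: W (go to 0, an L position)
n=4: L (options 2(W), 3(W) are all W)
n=5: W (go to 0, an L position)
n=6: W (go to 4, an L position)
n=7: W (go to 0, an L position)
n=8: W (go to 4, an L position)
n=9: L (options 6(W), 8(W) are all W)
n=10: W (go to 9, an L position)
n=11: W (go to 0, an L position)
The starting position 11 is W: Alice should move to 0, handing over an L position.

Alice wins.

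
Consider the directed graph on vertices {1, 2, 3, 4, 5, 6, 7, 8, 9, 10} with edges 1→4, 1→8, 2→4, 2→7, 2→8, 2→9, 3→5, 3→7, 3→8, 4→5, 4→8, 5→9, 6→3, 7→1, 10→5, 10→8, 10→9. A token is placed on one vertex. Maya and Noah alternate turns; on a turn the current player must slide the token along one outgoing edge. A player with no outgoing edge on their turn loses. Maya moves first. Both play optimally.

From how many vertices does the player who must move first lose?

Classify positions by backward induction: terminal positions (no move available) are L. From any other position, the mover wins iff some move reaches an L.
Every edge goes from a vertex to one that appears earlier in the order 8, 9, 5, 10, 4, 1, 7, 2, 3, 6, so processing vertices in that order labels each vertex after all of its successors.
8: no outgoing edge → L
9: no outgoing edge → L
5: can move to 9, which is L ⇒ W
10: can move to 9, which is L ⇒ W
4: can move to 8, which is L ⇒ W
1: can move to 8, which is L ⇒ W
7: the only move is to 1(W), a W ⇒ L
2: can move to 7, which is L ⇒ W
3: can move to 7, which is L ⇒ W
6: the only move is to 3(W), a W ⇒ L
The L vertices are 6, 7, 8, 9; that is 4 in all.

4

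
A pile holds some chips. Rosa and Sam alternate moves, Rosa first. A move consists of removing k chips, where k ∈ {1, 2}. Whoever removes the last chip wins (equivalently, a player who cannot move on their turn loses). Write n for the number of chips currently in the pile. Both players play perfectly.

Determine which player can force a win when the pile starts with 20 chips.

Rosa wins.

Label each position W (a win for the player to move) or L (a loss). A position with no legal move is L; any other position is W exactly when some move reaches an L, and L when every move reaches a W.
n=0: no move → L
n=1: reaches L-position 0 → W
n=2: reaches L-position 0 → W
n=3: only reaches 2(W), 1(W), all W → L
n=4: reaches L-position 3 → W
n=5: reaches L-position 3 → W
n=6: only reaches 5(W), 4(W), all W → L
n=7: reaches L-position 6 → W
n=8: reaches L-position 6 → W
n=9: only reaches 8(W), 7(W), all W → L
n=10: reaches L-position 9 → W
n=11: reaches L-position 9 → W
n=12: only reaches 11(W), 10(W), all W → L
n=13: reaches L-position 12 → W
n=14: reaches L-position 12 → W
n=15: only reaches 14(W), 13(W), all W → L
n=16: reaches L-position 15 → W
n=17: reaches L-position 15 → W
n=18: only reaches 17(W), 16(W), all W → L
n=19: reaches L-position 18 → W
n=20: reaches L-position 18 → W
The starting position 20 is W: Rosa should remove 2, leaving 18, handing over an L position.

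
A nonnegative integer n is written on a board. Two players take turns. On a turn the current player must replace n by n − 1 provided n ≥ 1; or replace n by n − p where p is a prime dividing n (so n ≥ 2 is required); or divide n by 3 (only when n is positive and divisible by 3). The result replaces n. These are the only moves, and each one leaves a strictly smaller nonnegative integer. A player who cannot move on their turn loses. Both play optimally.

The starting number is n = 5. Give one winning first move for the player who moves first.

Move to 0.

Build the W/L table. Terminal = L. A non-terminal position is W if it has a move to some L; otherwise it is L.
n=0: no move → L
n=1: reaches L-position 0 → W
n=2: reaches L-position 0 → W
n=3: reaches L-position 0 → W
n=4: only reaches 2(W), 3(W), all W → L
n=5: reaches L-position 0 → W
From 5, the L positions reachable in one move are: 0, 4. Any move reaching one of these is winning.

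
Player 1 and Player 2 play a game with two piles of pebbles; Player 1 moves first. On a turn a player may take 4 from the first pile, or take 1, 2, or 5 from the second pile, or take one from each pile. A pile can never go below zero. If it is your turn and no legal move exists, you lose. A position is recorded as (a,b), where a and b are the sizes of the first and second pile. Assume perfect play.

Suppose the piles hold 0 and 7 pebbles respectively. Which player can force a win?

Player 1 wins.

Label each position W (a win for the player to move) or L (a loss). A position with no legal move is L; any other position is W exactly when some move reaches an L, and L when every move reaches a W.
No move ever increases a pile, so every position that can arise here has a ≤ 0 and b ≤ 7; it is enough to label the cells with 0 ≤ a ≤ 0 and 0 ≤ b ≤ 7.
Every move lowers a or b (never raises either), so fill the grid row by row in increasing a, and left to right within a row: each cell's successors are then already labelled.
      b=0  b=1  b=2  b=3  b=4  b=5  b=6  b=7
a=0:    L    W    W    L    W    W    L    W
Cells with no legal move (terminal, hence L): (0,0).
The remaining L cells, each justified by listing all of its moves:
(0,3): only reaches (0,2)(W), (0,1)(W), all W → L
(0,6): only reaches (0,5)(W), (0,4)(W), (0,1)(W), all W → L
Every other cell has at least one move into one of the L cells above, so it is W.
The starting position (0,7) is W: Player 1 should move to (0,6), handing over an L position.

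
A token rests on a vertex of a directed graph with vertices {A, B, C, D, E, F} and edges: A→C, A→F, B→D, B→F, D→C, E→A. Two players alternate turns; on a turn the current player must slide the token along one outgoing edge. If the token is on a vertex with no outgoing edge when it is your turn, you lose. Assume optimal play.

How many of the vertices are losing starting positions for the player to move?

Work bottom-up. With no move the player to move loses. Otherwise the position is W if at least one move leads to an L position for the opponent, and L if every move leads to a W.
Every edge goes from a vertex to one that appears earlier in the order F, C, A, E, D, B, so processing vertices in that order labels each vertex after all of its successors.
F: no outgoing edge → L
C: no outgoing edge → L
A: W (go to C, an L position)
E: L (sole option A(W) is W)
D: W (go to C, an L position)
B: W (go to F, an L position)
The L vertices are C, E, F; that is 3 in all.

3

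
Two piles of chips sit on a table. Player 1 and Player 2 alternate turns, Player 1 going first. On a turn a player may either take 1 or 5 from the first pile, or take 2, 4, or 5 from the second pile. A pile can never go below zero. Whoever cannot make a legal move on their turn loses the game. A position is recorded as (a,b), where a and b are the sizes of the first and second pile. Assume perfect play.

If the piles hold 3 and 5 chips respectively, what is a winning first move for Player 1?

Move to (3,3).

Use the standard recursion: the mover loses at a terminal position; elsewhere, the mover wins exactly when some move hands the opponent an L position.
No move ever increases a pile, so every position that can arise here has a ≤ 3 and b ≤ 5; it is enough to label the cells with 0 ≤ a ≤ 3 and 0 ≤ b ≤ 5.
Every move lowers a or b (never raises either), so fill the grid row by row in increasing a, and left to right within a row: each cell's successors are then already labelled.
      b=0  b=1  b=2  b=3  b=4  b=5
a=0:    L    L    W    W    W    W
a=1:    W    W    L    L    W    W
a=2:    L    L    W    W    W    W
a=3:    W    W    L    L    W    W
Cells with no legal move (terminal, hence L): (0,0), (0,1).
The remaining L cells, each justified by listing all of its moves:
(1,2): →(0,2)(W), (1,0)(W) — all W, so L
(1,3): →(0,3)(W), (1,1)(W) — all W, so L
(2,0): →(1,0)(W) only, which is W, so L
(2,1): →(1,1)(W) only, which is W, so L
(3,2): →(2,2)(W), (3,0)(W) — all W, so L
(3,3): →(2,3)(W), (3,1)(W) — all W, so L
Every other cell has at least one move into one of the L cells above, so it is W.
From (3,5), the L positions reachable in one move are: (3,3).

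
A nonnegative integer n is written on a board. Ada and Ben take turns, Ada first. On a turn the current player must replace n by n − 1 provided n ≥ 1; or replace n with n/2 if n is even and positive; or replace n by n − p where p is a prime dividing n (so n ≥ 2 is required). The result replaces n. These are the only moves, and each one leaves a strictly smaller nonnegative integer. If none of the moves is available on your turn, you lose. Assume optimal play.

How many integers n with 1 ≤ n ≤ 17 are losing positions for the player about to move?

Classify positions by backward induction: terminal positions (no move available) are L. From any other position, the mover wins iff some move reaches an L.
n=0: no move → L
n=1: W (go to 0, an L position)
n=2: W (go to 0, an L position)
n=3: W (go to 0, an L position)
n=4: L (options 2(W), 3(W) are all W)
n=5: W (go to 0, an L position)
n=6: W (go to 4, an L position)
n=7: W (go to 0, an L position)
n=8: W (go to 4, an L position)
n=9: L (options 6(W), 8(W) are all W)
n=10: W (go to 9, an L position)
n=11: W (go to 0, an L position)
n=12: W (go to 9, an L position)
n=13: W (go to 0, an L position)
n=14: L (options 7(W), 12(W), 13(W) are all W)
n=15: W (go to 14, an L position)
n=16: W (go to 14, an L position)
n=17: W (go to 0, an L position)
L entries with 1 ≤ n ≤ 17 (n=0 is outside the asked range and is not counted): n = 4, 9, 14; that makes 3.

3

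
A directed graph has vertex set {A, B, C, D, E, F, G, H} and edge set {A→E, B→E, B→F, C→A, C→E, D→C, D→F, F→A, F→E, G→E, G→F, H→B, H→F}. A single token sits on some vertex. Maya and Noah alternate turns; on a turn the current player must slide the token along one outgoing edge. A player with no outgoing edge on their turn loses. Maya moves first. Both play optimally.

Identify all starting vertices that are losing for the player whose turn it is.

Build the W/L table. Terminal = L. A non-terminal position is W if it has a move to some L; otherwise it is L.
Every edge goes from a vertex to one that appears earlier in the order E, A, F, C, G, B, H, D, so processing vertices in that order labels each vertex after all of its successors.
E: no outgoing edge → L
A: reaches L-position E → W
F: reaches L-position E → W
C: reaches L-position E → W
G: reaches L-position E → W
B: reaches L-position E → W
H: only reaches B(W), F(W), all W → L
D: only reaches C(W), F(W), all W → L
The losing starting vertices are exactly the entries labelled L in this table (3 of them).

D, E, H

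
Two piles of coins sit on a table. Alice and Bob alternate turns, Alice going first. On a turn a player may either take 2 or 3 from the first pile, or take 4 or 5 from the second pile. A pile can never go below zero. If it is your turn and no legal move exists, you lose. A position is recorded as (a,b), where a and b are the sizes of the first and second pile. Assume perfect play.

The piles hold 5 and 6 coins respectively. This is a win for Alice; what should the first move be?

Build the W/L table. Terminal = L. A non-terminal position is W if it has a move to some L; otherwise it is L.
No move ever increases a pile, so every position that can arise here has a ≤ 5 and b ≤ 6; it is enough to label the cells with 0 ≤ a ≤ 5 and 0 ≤ b ≤ 6.
Every move lowers a or b (never raises either), so fill the grid row by row in increasing a, and left to right within a row: each cell's successors are then already labelled.
      b=0  b=1  b=2  b=3  b=4  b=5  b=6
a=0:    L    L    L    L    W    W    W
a=1:    L    L    L    L    W    W    W
a=2:    W    W    W    W    L    L    L
a=3:    W    W    W    W    L    L    L
a=4:    W    W    W    W    W    W    W
a=5:    L    L    L    L    W    W    W
Cells with no legal move (terminal, hence L): (0,0), (0,1), (0,2), (0,3), (1,0), (1,1), (1,2), (1,3).
The remaining L cells, each justified by listing all of its moves:
(2,4): L (options (0,4)(W), (2,0)(W) are all W)
(2,5): L (options (0,5)(W), (2,1)(W), (2,0)(W) are all W)
(2,6): L (options (0,6)(W), (2,2)(W), (2,1)(W) are all W)
(3,4): L (options (1,4)(W), (0,4)(W), (3,0)(W) are all W)
(3,5): L (options (1,5)(W), (0,5)(W), (3,1)(W), (3,0)(W) are all W)
(3,6): L (options (1,6)(W), (0,6)(W), (3,2)(W), (3,1)(W) are all W)
(5,0): L (options (3,0)(W), (2,0)(W) are all W)
(5,1): L (options (3,1)(W), (2,1)(W) are all W)
(5,2): L (options (3,2)(W), (2,2)(W) are all W)
(5,3): L (options (3,3)(W), (2,3)(W) are all W)
Every other cell has at least one move into one of the L cells above, so it is W.
From (5,6), the L positions reachable in one move are: (3,6), (2,6), (5,2), (5,1). Any move reaching one of these is winning.

Move to (3,6).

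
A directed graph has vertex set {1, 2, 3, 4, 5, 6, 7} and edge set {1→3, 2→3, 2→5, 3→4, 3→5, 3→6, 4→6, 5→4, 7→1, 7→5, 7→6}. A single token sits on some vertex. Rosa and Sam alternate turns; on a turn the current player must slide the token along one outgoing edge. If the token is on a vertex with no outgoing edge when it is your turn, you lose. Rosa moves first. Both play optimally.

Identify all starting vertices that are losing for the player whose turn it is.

1, 5, 6

Build the W/L table. Terminal = L. A non-terminal position is W if it has a move to some L; otherwise it is L.
Every edge goes from a vertex to one that appears earlier in the order 6, 4, 5, 3, 1, 7, 2, so processing vertices in that order labels each vertex after all of its successors.
6: no outgoing edge → L
4: W (go to 6, an L position)
5: L (sole option 4(W) is W)
3: W (go to 5, an L position)
1: L (sole option 3(W) is W)
7: W (go to 1, an L position)
2: W (go to 5, an L position)
Reading off the rows marked L gives the requested list; there are 3 such vertices.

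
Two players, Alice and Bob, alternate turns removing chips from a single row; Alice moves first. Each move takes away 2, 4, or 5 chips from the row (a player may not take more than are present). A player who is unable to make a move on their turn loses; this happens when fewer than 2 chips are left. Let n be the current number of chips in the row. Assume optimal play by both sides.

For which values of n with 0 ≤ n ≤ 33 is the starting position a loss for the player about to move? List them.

0, 1, 7, 8, 14, 15, 21, 22, 28, 29

Positions with no move are L. A position that does have a move is losing for the player to move precisely when every available move leads to a winning position for the opponent. Fill in the labels:
n=0: no move → L
n=1: no move → L
n=2: →0(L), so W
n=3: →1(L), so W
n=4: →0(L), so W
n=5: →1(L), so W
n=6: →1(L), so W
n=7: →5(W), 3(W), 2(W) — all W, so L
n=8: →6(W), 4(W), 3(W) — all W, so L
n=9: →7(L), so W
n=10: →8(L), so W
n=11: →7(L), so W
n=12: →8(L), so W
n=13: →8(L), so W
n=14: →12(W), 10(W), 9(W) — all W, so L
n=15: →13(W), 11(W), 10(W) — all W, so L
n=16: →14(L), so W
n=17: →15(L), so W
n=18: →14(L), so W
n=19: →15(L), so W
n=20: →15(L), so W
n=21: →19(W), 17(W), 16(W) — all W, so L
n=22: →20(W), 18(W), 17(W) — all W, so L
n=23: →21(L), so W
n=24: →22(L), so W
n=25: →21(L), so W
n=26: →22(L), so W
n=27: →22(L), so W
n=28: →26(W), 24(W), 23(W) — all W, so L
n=29: →27(W), 25(W), 24(W) — all W, so L
n=30: →28(L), so W
n=31: →29(L), so W
n=32: →28(L), so W
n=33: →29(L), so W
The losing starting values of n are exactly the entries labelled L in this table (10 of them).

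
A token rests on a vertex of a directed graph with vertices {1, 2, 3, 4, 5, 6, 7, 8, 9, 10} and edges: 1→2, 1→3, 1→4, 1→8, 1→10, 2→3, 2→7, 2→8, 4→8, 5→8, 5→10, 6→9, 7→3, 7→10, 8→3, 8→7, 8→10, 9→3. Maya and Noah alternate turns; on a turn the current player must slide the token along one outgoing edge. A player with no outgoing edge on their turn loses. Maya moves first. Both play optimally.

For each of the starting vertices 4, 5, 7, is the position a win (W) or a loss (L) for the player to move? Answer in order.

Classify positions by backward induction: terminal positions (no move available) are L. From any other position, the mover wins iff some move reaches an L.
Every edge goes from a vertex to one that appears earlier in the order 10, 3, 7, 9, 8, 2, 6, 4, 1, 5, so processing vertices in that order labels each vertex after all of its successors.
10: no outgoing edge → L
3: no outgoing edge → L
7: reaches L-position 3 → W
9: reaches L-position 3 → W
8: reaches L-position 3 → W
2: reaches L-position 3 → W
6: only reaches 9(W), which is W → L
4: only reaches 8(W), which is W → L
1: reaches L-position 4 → W
5: reaches L-position 10 → W

4: L, 5: W, 7: W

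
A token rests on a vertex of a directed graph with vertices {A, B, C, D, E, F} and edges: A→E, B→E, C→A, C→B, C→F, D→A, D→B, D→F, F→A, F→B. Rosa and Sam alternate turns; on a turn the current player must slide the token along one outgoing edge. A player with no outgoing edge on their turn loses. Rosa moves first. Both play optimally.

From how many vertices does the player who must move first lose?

2

Work bottom-up. With no move the player to move loses. Otherwise the position is W if at least one move leads to an L position for the opponent, and L if every move leads to a W.
Every edge goes from a vertex to one that appears earlier in the order E, B, A, F, D, C, so processing vertices in that order labels each vertex after all of its successors.
E: no outgoing edge → L
B: reaches L-position E → W
A: reaches L-position E → W
F: only reaches A(W), B(W), all W → L
D: reaches L-position F → W
C: reaches L-position F → W
The L vertices are E, F; that is 2 in all.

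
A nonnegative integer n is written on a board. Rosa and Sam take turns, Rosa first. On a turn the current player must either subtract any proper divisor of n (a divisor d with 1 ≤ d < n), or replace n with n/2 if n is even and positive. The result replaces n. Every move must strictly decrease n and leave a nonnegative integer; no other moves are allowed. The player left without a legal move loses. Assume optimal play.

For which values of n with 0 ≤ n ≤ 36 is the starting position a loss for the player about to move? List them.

0, 1, 3, 5, 7, 9, 11, 13, 15, 17, 19, 21, 23, 25, 27, 29, 31, 33, 35

Use the standard recursion: the mover loses at a terminal position; elsewhere, the mover wins exactly when some move hands the opponent an L position.
n=0: no move → L
n=1: no move → L
n=2: →1(L), so W
n=3: →2(W) only, which is W, so L
n=4: →3(L), so W
n=5: →4(W) only, which is W, so L
n=6: →3(L), so W
n=7: →6(W) only, which is W, so L
n=8: →7(L), so W
n=9: →6(W), 8(W) — all W, so L
n=10: →5(L), so W
n=11: →10(W) only, which is W, so L
n=12: →9(L), so W
n=13: →12(W) only, which is W, so L
n=14: →7(L), so W
n=15: →10(W), 12(W), 14(W) — all W, so L
n=16: →15(L), so W
n=17: →16(W) only, which is W, so L
n=18: →9(L), so W
n=19: →18(W) only, which is W, so L
n=20: →15(L), so W
n=21: →14(W), 18(W), 20(W) — all W, so L
n=22: →11(L), so W
n=23: →22(W) only, which is W, so L
n=24: →21(L), so W
n=25: →20(W), 24(W) — all W, so L
n=26: →13(L), so W
n=27: →18(W), 24(W), 26(W) — all W, so L
n=28: →21(L), so W
n=29: →28(W) only, which is W, so L
n=30: →15(L), so W
n=31: →30(W) only, which is W, so L
n=32: →31(L), so W
n=33: →22(W), 30(W), 32(W) — all W, so L
n=34: →17(L), so W
n=35: →28(W), 30(W), 34(W) — all W, so L
n=36: →27(L), so W
Reading off the rows marked L gives the requested list; there are 19 such values of n.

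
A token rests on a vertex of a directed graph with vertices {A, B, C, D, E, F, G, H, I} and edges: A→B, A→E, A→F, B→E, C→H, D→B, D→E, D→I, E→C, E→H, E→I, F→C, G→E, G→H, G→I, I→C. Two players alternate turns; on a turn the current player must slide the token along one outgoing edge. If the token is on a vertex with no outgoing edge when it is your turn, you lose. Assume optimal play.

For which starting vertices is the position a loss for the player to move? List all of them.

Use the standard recursion: the mover loses at a terminal position; elsewhere, the mover wins exactly when some move hands the opponent an L position.
Every edge goes from a vertex to one that appears earlier in the order H, C, I, E, F, G, B, D, A, so processing vertices in that order labels each vertex after all of its successors.
H: no outgoing edge → L
C: can move to H, which is L ⇒ W
I: the only move is to C(W), a W ⇒ L
E: can move to I, which is L ⇒ W
F: the only move is to C(W), a W ⇒ L
G: can move to I, which is L ⇒ W
B: the only move is to E(W), a W ⇒ L
D: can move to B, which is L ⇒ W
A: can move to B, which is L ⇒ W
Reading off the rows marked L gives the requested list; there are 4 such vertices.

B, F, H, I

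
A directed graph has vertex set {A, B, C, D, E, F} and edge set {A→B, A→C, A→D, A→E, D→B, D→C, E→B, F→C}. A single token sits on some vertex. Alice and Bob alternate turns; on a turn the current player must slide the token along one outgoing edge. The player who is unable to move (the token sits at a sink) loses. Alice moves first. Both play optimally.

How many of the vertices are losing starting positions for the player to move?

2

Use the standard recursion: the mover loses at a terminal position; elsewhere, the mover wins exactly when some move hands the opponent an L position.
Every edge goes from a vertex to one that appears earlier in the order B, C, D, F, E, A, so processing vertices in that order labels each vertex after all of its successors.
B: no outgoing edge → L
C: no outgoing edge → L
D: W (go to C, an L position)
F: W (go to C, an L position)
E: W (go to B, an L position)
A: W (go to C, an L position)
The L vertices are B, C; that is 2 in all.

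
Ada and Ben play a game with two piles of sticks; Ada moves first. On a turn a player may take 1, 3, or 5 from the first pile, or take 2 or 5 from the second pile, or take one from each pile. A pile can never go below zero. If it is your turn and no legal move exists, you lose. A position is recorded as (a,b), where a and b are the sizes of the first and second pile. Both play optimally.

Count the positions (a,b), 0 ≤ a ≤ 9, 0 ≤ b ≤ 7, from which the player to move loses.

24

Build the W/L table. Terminal = L. A non-terminal position is W if it has a move to some L; otherwise it is L.
Every move lowers a or b (never raises either), so fill the grid row by row in increasing a, and left to right within a row: each cell's successors are then already labelled.
      b=0  b=1  b=2  b=3  b=4  b=5  b=6  b=7
a=0:    L    L    W    W    L    W    W    L
a=1:    W    W    W    L    W    W    L    W
a=2:    L    L    W    W    W    W    W    W
a=3:    W    W    W    L    W    W    L    W
a=4:    L    L    W    W    W    W    W    W
a=5:    W    W    W    L    W    W    L    W
a=6:    L    L    W    W    W    W    W    W
a=7:    W    W    W    L    L    W    W    L
a=8:    L    L    W    W    W    W    W    W
a=9:    W    W    W    L    L    W    W    L
Cells with no legal move (terminal, hence L): (0,0), (0,1).
The remaining L cells, each justified by listing all of its moves:
(0,4): only reaches (0,2)(W), which is W → L
(0,7): only reaches (0,5)(W), (0,2)(W), all W → L
(1,3): only reaches (0,3)(W), (1,1)(W), (0,2)(W), all W → L
(1,6): only reaches (0,6)(W), (1,4)(W), (1,1)(W), (0,5)(W), all W → L
(2,0): only reaches (1,0)(W), which is W → L
(2,1): only reaches (1,1)(W), (1,0)(W), all W → L
(3,3): only reaches (2,3)(W), (0,3)(W), (3,1)(W), (2,2)(W), all W → L
(3,6): only reaches (2,6)(W), (0,6)(W), (3,4)(W), (3,1)(W), (2,5)(W), all W → L
(4,0): only reaches (3,0)(W), (1,0)(W), all W → L
(4,1): only reaches (3,1)(W), (1,1)(W), (3,0)(W), all W → L
(5,3): only reaches (4,3)(W), (2,3)(W), (0,3)(W), (5,1)(W), (4,2)(W), all W → L
(5,6): only reaches (4,6)(W), (2,6)(W), (0,6)(W), (5,4)(W), (5,1)(W), (4,5)(W), all W → L
(6,0): only reaches (5,0)(W), (3,0)(W), (1,0)(W), all W → L
(6,1): only reaches (5,1)(W), (3,1)(W), (1,1)(W), (5,0)(W), all W → L
(7,3): only reaches (6,3)(W), (4,3)(W), (2,3)(W), (7,1)(W), (6,2)(W), all W → L
(7,4): only reaches (6,4)(W), (4,4)(W), (2,4)(W), (7,2)(W), (6,3)(W), all W → L
(7,7): only reaches (6,7)(W), (4,7)(W), (2,7)(W), (7,5)(W), (7,2)(W), (6,6)(W), all W → L
(8,0): only reaches (7,0)(W), (5,0)(W), (3,0)(W), all W → L
(8,1): only reaches (7,1)(W), (5,1)(W), (3,1)(W), (7,0)(W), all W → L
(9,3): only reaches (8,3)(W), (6,3)(W), (4,3)(W), (9,1)(W), (8,2)(W), all W → L
(9,4): only reaches (8,4)(W), (6,4)(W), (4,4)(W), (9,2)(W), (8,3)(W), all W → L
(9,7): only reaches (8,7)(W), (6,7)(W), (4,7)(W), (9,5)(W), (9,2)(W), (8,6)(W), all W → L
Every other cell has at least one move into one of the L cells above, so it is W.
L cells per row: a=0: 4, a=1: 2, a=2: 2, a=3: 2, a=4: 2, a=5: 2, a=6: 2, a=7: 3, a=8: 2, a=9: 3; total 24.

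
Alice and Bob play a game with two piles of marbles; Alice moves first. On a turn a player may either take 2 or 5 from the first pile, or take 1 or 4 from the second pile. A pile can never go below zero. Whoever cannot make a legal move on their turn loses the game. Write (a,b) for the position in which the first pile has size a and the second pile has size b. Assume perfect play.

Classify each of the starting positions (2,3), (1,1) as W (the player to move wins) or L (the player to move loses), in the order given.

(2,3): L, (1,1): W

Use the standard recursion: the mover loses at a terminal position; elsewhere, the mover wins exactly when some move hands the opponent an L position.
No move ever increases a pile, so every position that can arise here has a ≤ 2 and b ≤ 3; it is enough to label the cells with 0 ≤ a ≤ 2 and 0 ≤ b ≤ 3.
Every move lowers a or b (never raises either), so fill the grid row by row in increasing a, and left to right within a row: each cell's successors are then already labelled.
      b=0  b=1  b=2  b=3
a=0:    L    W    L    W
a=1:    L    W    L    W
a=2:    W    L    W    L
Cells with no legal move (terminal, hence L): (0,0), (1,0).
The remaining L cells, each justified by listing all of its moves:
(0,2): →(0,1)(W) only, which is W, so L
(1,2): →(1,1)(W) only, which is W, so L
(2,1): →(0,1)(W), (2,0)(W) — all W, so L
(2,3): →(0,3)(W), (2,2)(W) — all W, so L
Every other cell has at least one move into one of the L cells above, so it is W.
(2,3): one of the L cells justified above, so L
(1,1): the move to (1,0) reaches an L cell, so W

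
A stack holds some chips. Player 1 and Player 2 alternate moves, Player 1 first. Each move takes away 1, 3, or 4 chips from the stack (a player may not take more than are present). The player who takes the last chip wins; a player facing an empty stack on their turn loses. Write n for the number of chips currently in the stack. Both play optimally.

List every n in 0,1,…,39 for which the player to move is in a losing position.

Classify positions by backward induction: terminal positions (no move available) are L. From any other position, the mover wins iff some move reaches an L.
n=0: no move → L
n=1: →0(L), so W
n=2: →1(W) only, which is W, so L
n=3: →2(L), so W
n=4: →0(L), so W
n=5: →2(L), so W
n=6: →2(L), so W
n=7: →6(W), 4(W), 3(W) — all W, so L
n=8: →7(L), so W
n=9: →8(W), 6(W), 5(W) — all W, so L
n=10: →9(L), so W
n=11: →7(L), so W
n=12: →9(L), so W
n=13: →9(L), so W
n=14: →13(W), 11(W), 10(W) — all W, so L
n=15: →14(L), so W
n=16: →15(W), 13(W), 12(W) — all W, so L
n=17: →16(L), so W
n=18: →14(L), so W
n=19: →16(L), so W
n=20: →16(L), so W
n=21: →20(W), 18(W), 17(W) — all W, so L
n=22: →21(L), so W
n=23: →22(W), 20(W), 19(W) — all W, so L
n=24: →23(L), so W
n=25: →21(L), so W
n=26: →23(L), so W
n=27: →23(L), so W
n=28: →27(W), 25(W), 24(W) — all W, so L
n=29: →28(L), so W
n=30: →29(W), 27(W), 26(W) — all W, so L
n=31: →30(L), so W
n=32: →28(L), so W
n=33: →30(L), so W
n=34: →30(L), so W
n=35: →34(W), 32(W), 31(W) — all W, so L
n=36: →35(L), so W
n=37: →36(W), 34(W), 33(W) — all W, so L
n=38: →37(L), so W
n=39: →35(L), so W
Reading off the rows marked L gives the requested list; there are 12 such values of n.

0, 2, 7, 9, 14, 16, 21, 23, 28, 30, 35, 37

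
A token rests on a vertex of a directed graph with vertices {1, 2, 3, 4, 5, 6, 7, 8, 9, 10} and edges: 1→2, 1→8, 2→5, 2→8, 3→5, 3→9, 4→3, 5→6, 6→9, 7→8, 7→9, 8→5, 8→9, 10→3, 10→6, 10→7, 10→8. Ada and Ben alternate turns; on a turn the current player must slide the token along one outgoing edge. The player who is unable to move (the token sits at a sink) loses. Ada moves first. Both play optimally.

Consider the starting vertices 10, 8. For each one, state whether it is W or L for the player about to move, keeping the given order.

Work bottom-up. With no move the player to move loses. Otherwise the position is W if at least one move leads to an L position for the opponent, and L if every move leads to a W.
Every edge goes from a vertex to one that appears earlier in the order 9, 6, 5, 3, 8, 7, 2, 1, 4, 10, so processing vertices in that order labels each vertex after all of its successors.
9: no outgoing edge → L
6: can move to 9, which is L ⇒ W
5: the only move is to 6(W), a W ⇒ L
3: can move to 5, which is L ⇒ W
8: can move to 5, which is L ⇒ W
7: can move to 9, which is L ⇒ W
2: can move to 5, which is L ⇒ W
1: moves to 2(W), 8(W); every one is W ⇒ L
4: the only move is to 3(W), a W ⇒ L
10: moves to 7(W), 8(W), 3(W), 6(W); every one is W ⇒ L

10: L, 8: W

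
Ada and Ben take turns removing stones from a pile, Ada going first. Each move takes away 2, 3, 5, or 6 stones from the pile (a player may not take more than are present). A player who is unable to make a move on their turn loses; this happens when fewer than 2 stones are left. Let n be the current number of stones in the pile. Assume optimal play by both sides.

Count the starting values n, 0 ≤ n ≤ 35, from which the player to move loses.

10

Positions with no move are L. A position that does have a move is losing for the player to move precisely when every available move leads to a winning position for the opponent. Fill in the labels:
n=0: no move → L
n=1: no move → L
n=2: W (go to 0, an L position)
n=3: W (go to 1, an L position)
n=4: W (go to 1, an L position)
n=5: W (go to 0, an L position)
n=6: W (go to 1, an L position)
n=7: W (go to 1, an L position)
n=8: L (options 6(W), 5(W), 3(W), 2(W) are all W)
n=9: L (options 7(W), 6(W), 4(W), 3(W) are all W)
n=10: W (go to 8, an L position)
n=11: W (go to 9, an L position)
n=12: W (go to 9, an L position)
n=13: W (go to 8, an L position)
n=14: W (go to 9, an L position)
n=15: W (go to 9, an L position)
n=16: L (options 14(W), 13(W), 11(W), 10(W) are all W)
n=17: L (options 15(W), 14(W), 12(W), 11(W) are all W)
n=18: W (go to 16, an L position)
n=19: W (go to 17, an L position)
n=20: W (go to 17, an L position)
n=21: W (go to 16, an L position)
n=22: W (go to 17, an L position)
n=23: W (go to 17, an L position)
n=24: L (options 22(W), 21(W), 19(W), 18(W) are all W)
n=25: L (options 23(W), 22(W), 20(W), 19(W) are all W)
n=26: W (go to 24, an L position)
n=27: W (go to 25, an L position)
n=28: W (go to 25, an L position)
n=29: W (go to 24, an L position)
n=30: W (go to 25, an L position)
n=31: W (go to 25, an L position)
n=32: L (options 30(W), 29(W), 27(W), 26(W) are all W)
n=33: L (options 31(W), 30(W), 28(W), 27(W) are all W)
n=34: W (go to 32, an L position)
n=35: W (go to 33, an L position)
L entries with 0 ≤ n ≤ 35: n = 0, 1, 8, 9, 16, 17, 24, 25, 32, 33; that makes 10.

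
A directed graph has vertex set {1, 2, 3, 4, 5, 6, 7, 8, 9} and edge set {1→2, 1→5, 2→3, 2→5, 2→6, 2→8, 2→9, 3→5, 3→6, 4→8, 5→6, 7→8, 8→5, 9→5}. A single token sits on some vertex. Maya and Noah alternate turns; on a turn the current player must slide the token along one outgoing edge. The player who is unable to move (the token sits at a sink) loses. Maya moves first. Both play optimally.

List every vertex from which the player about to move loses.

Compute win/loss labels from the base case upward. A position with no move is L. Any other position is W if it can reach an L in one move, else L.
Every edge goes from a vertex to one that appears earlier in the order 6, 5, 3, 8, 9, 2, 1, 4, 7, so processing vertices in that order labels each vertex after all of its successors.
6: no outgoing edge → L
5: reaches L-position 6 → W
3: reaches L-position 6 → W
8: only reaches 5(W), which is W → L
9: only reaches 5(W), which is W → L
2: reaches L-position 9 → W
1: only reaches 2(W), 5(W), all W → L
4: reaches L-position 8 → W
7: reaches L-position 8 → W
Reading off the rows marked L gives the requested list; there are 4 such vertices.

1, 6, 8, 9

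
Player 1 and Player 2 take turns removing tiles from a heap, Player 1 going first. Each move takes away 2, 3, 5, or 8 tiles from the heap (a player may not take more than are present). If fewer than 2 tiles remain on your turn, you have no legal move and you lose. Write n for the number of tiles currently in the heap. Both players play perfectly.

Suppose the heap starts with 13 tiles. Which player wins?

Work bottom-up. With no move the player to move loses. Otherwise the position is W if at least one move leads to an L position for the opponent, and L if every move leads to a W.
n=0: no move → L
n=1: no move → L
n=2: reaches L-position 0 → W
n=3: reaches L-position 1 → W
n=4: reaches L-position 1 → W
n=5: reaches L-position 0 → W
n=6: reaches L-position 1 → W
n=7: only reaches 5(W), 4(W), 2(W), all W → L
n=8: reaches L-position 0 → W
n=9: reaches L-position 7 → W
n=10: reaches L-position 7 → W
n=11: only reaches 9(W), 8(W), 6(W), 3(W), all W → L
n=12: reaches L-position 7 → W
n=13: reaches L-position 11 → W
From 13 Player 1 can remove 2, leaving 11, reaching an L position.

Player 1 wins.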